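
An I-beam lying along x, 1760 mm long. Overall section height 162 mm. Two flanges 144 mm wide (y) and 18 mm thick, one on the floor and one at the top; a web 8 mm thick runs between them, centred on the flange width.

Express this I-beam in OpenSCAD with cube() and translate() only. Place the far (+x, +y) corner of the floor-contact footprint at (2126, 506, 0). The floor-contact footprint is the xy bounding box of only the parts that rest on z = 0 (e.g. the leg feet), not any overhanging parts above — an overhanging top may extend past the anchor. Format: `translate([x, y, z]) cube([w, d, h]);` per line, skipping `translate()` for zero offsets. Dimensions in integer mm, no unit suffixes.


translate([366, 362, 0]) cube([1760, 144, 18]);
translate([366, 430, 18]) cube([1760, 8, 126]);
translate([366, 362, 144]) cube([1760, 144, 18]);


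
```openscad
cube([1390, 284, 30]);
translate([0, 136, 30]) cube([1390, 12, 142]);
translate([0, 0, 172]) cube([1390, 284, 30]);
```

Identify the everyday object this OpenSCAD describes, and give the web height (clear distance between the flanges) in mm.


An I-beam. The web height is 142 mm.

Two wide flanges with a thin centred web — an I-beam. Overall 202 mm minus two 30 mm flanges gives a web of 202 − 2·30 = 142 mm.


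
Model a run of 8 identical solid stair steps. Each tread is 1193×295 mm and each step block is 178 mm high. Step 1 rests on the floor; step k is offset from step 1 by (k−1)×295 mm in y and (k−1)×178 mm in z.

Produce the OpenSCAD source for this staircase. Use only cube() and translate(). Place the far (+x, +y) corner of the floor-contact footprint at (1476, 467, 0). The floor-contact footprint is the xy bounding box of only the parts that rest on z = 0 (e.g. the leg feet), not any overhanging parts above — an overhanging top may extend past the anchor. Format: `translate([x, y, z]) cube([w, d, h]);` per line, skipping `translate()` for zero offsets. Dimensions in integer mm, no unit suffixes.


translate([283, 172, 0]) cube([1193, 295, 178]);
translate([283, 467, 178]) cube([1193, 295, 178]);
translate([283, 762, 356]) cube([1193, 295, 178]);
translate([283, 1057, 534]) cube([1193, 295, 178]);
translate([283, 1352, 712]) cube([1193, 295, 178]);
translate([283, 1647, 890]) cube([1193, 295, 178]);
translate([283, 1942, 1068]) cube([1193, 295, 178]);
translate([283, 2237, 1246]) cube([1193, 295, 178]);


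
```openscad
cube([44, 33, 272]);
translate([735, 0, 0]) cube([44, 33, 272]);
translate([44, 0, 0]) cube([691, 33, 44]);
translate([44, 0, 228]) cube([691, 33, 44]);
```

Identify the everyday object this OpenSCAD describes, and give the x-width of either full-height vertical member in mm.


A picture frame. The border width is 44 mm.

Four thin pieces enclosing a rectangular opening — a picture frame. The two full-height stiles are 272 mm tall; the top rail sits at z = 228 and is 44 mm tall, so the border above the opening is 272 − 228 = 44 mm, matching the stile x-width.


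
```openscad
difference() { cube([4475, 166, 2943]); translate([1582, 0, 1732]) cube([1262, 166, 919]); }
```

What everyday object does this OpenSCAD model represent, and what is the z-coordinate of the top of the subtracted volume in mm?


A wall with a window opening. The window head height is 2651 mm.

A wall with a rectangular opening subtracted — a window. Sill at z = 1732, opening 919 mm tall, so the head is at 1732 + 919 = 2651 mm.


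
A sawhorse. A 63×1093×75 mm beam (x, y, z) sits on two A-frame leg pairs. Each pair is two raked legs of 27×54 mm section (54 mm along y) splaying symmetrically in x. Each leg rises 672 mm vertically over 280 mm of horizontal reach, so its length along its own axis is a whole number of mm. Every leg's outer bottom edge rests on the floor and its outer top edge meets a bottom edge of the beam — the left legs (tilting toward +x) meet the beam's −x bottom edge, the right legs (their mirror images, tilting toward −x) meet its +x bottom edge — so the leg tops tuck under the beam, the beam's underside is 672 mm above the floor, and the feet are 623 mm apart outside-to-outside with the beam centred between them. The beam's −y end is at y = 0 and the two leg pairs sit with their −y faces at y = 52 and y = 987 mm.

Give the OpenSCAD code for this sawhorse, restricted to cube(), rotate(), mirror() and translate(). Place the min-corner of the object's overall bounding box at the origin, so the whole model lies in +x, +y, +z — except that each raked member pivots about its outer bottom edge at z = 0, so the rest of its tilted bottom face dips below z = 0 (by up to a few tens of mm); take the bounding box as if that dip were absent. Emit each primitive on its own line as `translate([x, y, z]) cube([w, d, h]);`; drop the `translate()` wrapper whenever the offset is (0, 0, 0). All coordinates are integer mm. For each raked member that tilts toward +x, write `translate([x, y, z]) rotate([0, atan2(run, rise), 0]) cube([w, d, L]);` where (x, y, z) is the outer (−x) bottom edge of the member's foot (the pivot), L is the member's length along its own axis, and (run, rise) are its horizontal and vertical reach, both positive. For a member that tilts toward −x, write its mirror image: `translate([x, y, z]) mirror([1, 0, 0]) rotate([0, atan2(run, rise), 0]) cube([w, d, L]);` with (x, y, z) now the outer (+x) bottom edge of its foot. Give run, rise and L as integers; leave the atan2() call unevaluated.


// leg length = √(280² + 672²) = 728
// right-leg outer foot x = 2·280 + 63 = 623
// beam min-corner = (280, 0, 672)
translate([280, 0, 672]) cube([63, 1093, 75]);
translate([0, 52, 0]) rotate([0, atan2(280, 672), 0]) cube([27, 54, 728]);
translate([623, 52, 0]) mirror([1, 0, 0]) rotate([0, atan2(280, 672), 0]) cube([27, 54, 728]);
translate([0, 987, 0]) rotate([0, atan2(280, 672), 0]) cube([27, 54, 728]);
translate([623, 987, 0]) mirror([1, 0, 0]) rotate([0, atan2(280, 672), 0]) cube([27, 54, 728]);


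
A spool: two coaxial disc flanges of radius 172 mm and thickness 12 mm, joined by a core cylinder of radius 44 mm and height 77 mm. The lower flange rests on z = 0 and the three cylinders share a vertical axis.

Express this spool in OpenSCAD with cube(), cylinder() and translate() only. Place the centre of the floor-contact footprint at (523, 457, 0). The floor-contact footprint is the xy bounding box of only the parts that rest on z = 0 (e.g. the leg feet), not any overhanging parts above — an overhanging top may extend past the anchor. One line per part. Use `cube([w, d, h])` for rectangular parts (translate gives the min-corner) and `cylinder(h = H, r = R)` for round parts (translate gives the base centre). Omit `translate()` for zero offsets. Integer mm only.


translate([523, 457, 0]) cylinder(h = 12, r = 172);
translate([523, 457, 12]) cylinder(h = 77, r = 44);
translate([523, 457, 89]) cylinder(h = 12, r = 172);


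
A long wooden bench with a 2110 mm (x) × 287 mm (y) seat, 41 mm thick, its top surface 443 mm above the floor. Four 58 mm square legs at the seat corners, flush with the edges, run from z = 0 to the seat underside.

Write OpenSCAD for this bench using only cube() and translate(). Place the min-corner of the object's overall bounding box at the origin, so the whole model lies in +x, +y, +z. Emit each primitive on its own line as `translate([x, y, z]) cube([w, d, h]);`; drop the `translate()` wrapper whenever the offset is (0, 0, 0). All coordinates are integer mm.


// leg_h = 443 − 41 = 402
translate([0, 0, 402]) cube([2110, 287, 41]);
cube([58, 58, 402]);
translate([0, 229, 0]) cube([58, 58, 402]);
translate([2052, 0, 0]) cube([58, 58, 402]);
translate([2052, 229, 0]) cube([58, 58, 402]);


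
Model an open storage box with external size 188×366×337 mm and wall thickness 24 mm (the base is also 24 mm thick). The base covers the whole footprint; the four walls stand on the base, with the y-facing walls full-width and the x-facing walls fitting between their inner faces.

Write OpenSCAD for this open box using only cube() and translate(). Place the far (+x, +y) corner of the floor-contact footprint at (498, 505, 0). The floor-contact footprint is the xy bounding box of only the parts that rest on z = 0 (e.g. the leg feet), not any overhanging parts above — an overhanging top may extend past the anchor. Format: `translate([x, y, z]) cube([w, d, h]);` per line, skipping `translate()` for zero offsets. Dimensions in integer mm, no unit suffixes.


translate([310, 139, 0]) cube([188, 366, 24]);
translate([310, 139, 24]) cube([188, 24, 313]);
translate([310, 481, 24]) cube([188, 24, 313]);
translate([310, 163, 24]) cube([24, 318, 313]);
translate([474, 163, 24]) cube([24, 318, 313]);


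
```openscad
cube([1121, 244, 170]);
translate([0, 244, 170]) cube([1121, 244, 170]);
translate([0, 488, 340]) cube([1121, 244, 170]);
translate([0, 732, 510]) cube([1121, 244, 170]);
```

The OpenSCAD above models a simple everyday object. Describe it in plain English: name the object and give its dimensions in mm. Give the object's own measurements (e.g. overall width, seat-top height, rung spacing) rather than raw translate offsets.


A straight staircase of 4 solid steps. Each step is 1121 mm wide (x), 244 mm deep (y, the going) and 170 mm tall (the rise). The first step rests on the floor; each subsequent step sits one going further in +y and one rise higher in +z, directly behind and above the previous step with no overlap.


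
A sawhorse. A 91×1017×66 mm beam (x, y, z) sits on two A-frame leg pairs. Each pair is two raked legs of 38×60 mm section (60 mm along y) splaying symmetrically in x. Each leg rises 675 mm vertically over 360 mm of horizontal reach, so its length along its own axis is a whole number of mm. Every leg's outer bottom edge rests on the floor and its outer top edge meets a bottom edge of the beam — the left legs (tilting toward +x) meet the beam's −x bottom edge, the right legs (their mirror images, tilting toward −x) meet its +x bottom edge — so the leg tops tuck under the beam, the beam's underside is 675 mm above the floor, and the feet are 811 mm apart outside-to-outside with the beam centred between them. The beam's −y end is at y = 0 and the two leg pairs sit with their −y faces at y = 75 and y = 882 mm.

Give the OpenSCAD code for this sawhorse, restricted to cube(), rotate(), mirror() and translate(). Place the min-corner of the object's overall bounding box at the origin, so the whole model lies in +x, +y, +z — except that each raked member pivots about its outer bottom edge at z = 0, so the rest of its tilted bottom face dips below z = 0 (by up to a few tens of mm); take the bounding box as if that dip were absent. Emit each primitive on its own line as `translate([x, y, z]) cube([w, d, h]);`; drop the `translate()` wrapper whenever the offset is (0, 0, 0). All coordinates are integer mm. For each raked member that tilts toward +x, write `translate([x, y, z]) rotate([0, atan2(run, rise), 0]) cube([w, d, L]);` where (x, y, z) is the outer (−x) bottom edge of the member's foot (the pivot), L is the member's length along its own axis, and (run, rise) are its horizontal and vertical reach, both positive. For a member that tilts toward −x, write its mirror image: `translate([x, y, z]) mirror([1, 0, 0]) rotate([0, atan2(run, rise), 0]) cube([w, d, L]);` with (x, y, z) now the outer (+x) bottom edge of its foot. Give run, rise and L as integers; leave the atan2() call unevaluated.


// leg length = √(360² + 675²) = 765
// right-leg outer foot x = 2·360 + 91 = 811
// beam min-corner = (360, 0, 675)
translate([360, 0, 675]) cube([91, 1017, 66]);
translate([0, 75, 0]) rotate([0, atan2(360, 675), 0]) cube([38, 60, 765]);
translate([811, 75, 0]) mirror([1, 0, 0]) rotate([0, atan2(360, 675), 0]) cube([38, 60, 765]);
translate([0, 882, 0]) rotate([0, atan2(360, 675), 0]) cube([38, 60, 765]);
translate([811, 882, 0]) mirror([1, 0, 0]) rotate([0, atan2(360, 675), 0]) cube([38, 60, 765]);


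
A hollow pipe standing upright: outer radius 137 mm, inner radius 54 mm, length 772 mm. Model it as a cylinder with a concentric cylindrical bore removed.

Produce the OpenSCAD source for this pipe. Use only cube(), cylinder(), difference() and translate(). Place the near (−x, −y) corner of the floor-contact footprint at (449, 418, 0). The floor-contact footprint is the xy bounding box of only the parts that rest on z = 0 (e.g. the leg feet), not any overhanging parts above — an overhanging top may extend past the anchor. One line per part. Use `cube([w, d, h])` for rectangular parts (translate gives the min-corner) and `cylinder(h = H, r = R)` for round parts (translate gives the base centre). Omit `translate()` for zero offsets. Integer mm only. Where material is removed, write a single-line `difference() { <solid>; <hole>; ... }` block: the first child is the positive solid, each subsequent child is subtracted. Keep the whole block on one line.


difference() { translate([586, 555, 0]) cylinder(h = 772, r = 137); translate([586, 555, 0]) cylinder(h = 772, r = 54); }


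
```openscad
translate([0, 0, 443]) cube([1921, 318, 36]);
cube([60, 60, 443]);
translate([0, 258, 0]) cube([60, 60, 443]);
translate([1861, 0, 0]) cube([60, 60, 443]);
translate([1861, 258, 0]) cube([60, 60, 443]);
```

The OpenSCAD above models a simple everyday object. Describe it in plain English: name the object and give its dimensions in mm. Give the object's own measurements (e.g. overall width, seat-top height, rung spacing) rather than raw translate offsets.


A long wooden bench with a 1921 mm (x) × 318 mm (y) seat, 36 mm thick, its top surface 479 mm above the floor. Four 60 mm square legs at the seat corners, flush with the edges, run from z = 0 to the seat underside.


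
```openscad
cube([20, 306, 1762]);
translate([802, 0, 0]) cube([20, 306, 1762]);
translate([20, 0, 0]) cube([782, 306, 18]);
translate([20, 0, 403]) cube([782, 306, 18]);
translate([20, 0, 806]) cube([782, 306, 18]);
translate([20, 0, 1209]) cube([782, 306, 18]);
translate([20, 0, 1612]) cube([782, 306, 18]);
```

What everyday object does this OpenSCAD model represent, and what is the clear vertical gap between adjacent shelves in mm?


A bookshelf. The clear shelf gap is 385 mm.

Two tall side panels with 5 horizontal boards between them — a bookshelf. The first two shelf undersides are at z = 0 and z = 403; with shelf thickness 18, the clear gap is 403 − 0 − 18 = 385 mm.


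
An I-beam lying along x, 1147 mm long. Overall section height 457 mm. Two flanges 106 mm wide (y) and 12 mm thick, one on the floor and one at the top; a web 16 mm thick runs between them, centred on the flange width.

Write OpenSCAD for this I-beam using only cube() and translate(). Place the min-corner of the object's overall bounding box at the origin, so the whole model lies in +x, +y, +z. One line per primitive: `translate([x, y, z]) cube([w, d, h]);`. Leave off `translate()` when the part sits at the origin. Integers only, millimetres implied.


cube([1147, 106, 12]);
translate([0, 45, 12]) cube([1147, 16, 433]);
translate([0, 0, 445]) cube([1147, 106, 12]);


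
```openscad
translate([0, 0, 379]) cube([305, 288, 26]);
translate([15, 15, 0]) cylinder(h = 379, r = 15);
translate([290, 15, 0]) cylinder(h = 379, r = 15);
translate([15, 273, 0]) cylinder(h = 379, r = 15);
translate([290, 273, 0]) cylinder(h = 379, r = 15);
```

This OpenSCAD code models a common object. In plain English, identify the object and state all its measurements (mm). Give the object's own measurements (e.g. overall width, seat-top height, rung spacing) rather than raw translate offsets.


A simple wooden stool: a rectangular seat 305 mm (x) by 288 mm (y), 26 mm thick, top face at z = 405 mm, on four round legs, each 30 mm in diameter. The legs rest on z = 0, each leg's axis is inset half a diameter from the nearest pair of seat edges (so the leg's bounding box is flush with the corner).


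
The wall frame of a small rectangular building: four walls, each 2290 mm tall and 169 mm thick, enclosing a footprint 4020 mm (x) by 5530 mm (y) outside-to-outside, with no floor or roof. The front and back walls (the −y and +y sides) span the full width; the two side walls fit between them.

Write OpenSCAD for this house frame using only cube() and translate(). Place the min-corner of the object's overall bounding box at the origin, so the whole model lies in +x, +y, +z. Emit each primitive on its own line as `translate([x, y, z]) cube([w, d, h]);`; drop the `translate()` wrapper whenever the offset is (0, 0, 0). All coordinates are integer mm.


cube([4020, 169, 2290]);
translate([0, 5361, 0]) cube([4020, 169, 2290]);
translate([0, 169, 0]) cube([169, 5192, 2290]);
translate([3851, 169, 0]) cube([169, 5192, 2290]);


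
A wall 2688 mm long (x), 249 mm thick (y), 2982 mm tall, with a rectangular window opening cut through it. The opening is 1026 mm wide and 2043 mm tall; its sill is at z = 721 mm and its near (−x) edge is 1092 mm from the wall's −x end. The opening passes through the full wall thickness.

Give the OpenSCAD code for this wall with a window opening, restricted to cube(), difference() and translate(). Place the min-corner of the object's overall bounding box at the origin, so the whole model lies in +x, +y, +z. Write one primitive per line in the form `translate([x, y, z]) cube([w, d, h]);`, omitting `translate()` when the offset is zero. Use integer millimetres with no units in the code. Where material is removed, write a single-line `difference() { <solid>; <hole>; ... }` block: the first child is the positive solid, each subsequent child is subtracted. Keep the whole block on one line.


difference() { cube([2688, 249, 2982]); translate([1092, 0, 721]) cube([1026, 249, 2043]); }


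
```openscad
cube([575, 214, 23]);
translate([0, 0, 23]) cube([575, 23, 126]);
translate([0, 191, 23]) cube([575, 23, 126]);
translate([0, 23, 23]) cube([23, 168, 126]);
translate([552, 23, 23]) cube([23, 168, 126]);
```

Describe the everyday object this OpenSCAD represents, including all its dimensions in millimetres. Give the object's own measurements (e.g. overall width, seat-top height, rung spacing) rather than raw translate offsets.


An open-topped rectangular box: outside dimensions 575×214×149 mm, with a uniform wall and base thickness of 23 mm. The base is a full 575×214 slab on the floor; four walls sit on top of the base. The front and back walls (the −y and +y sides) span the full width; the two side walls fit between them.


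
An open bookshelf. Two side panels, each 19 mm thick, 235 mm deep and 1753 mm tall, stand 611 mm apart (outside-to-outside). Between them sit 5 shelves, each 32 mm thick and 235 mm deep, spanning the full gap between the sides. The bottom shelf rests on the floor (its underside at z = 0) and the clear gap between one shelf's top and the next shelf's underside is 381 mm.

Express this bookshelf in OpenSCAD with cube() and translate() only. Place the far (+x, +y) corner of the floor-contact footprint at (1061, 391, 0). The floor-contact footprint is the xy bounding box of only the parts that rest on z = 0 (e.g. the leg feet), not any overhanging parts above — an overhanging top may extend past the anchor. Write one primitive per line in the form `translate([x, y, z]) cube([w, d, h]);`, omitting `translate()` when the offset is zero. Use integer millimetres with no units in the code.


translate([450, 156, 0]) cube([19, 235, 1753]);
translate([1042, 156, 0]) cube([19, 235, 1753]);
translate([469, 156, 0]) cube([573, 235, 32]);
translate([469, 156, 413]) cube([573, 235, 32]);
translate([469, 156, 826]) cube([573, 235, 32]);
translate([469, 156, 1239]) cube([573, 235, 32]);
translate([469, 156, 1652]) cube([573, 235, 32]);


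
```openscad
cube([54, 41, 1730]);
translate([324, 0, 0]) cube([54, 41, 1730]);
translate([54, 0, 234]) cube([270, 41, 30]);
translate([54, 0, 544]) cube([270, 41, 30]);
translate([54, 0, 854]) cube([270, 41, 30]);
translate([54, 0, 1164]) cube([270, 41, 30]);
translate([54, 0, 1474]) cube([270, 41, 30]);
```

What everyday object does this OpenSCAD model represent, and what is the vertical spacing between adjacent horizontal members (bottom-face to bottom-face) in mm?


A ladder. The rung spacing is 310 mm.

Two tall 54×41 posts with 5 short bars between them — a ladder. Adjacent rungs sit at z = 234 and z = 544, so the spacing is 544 − 234 = 310 mm.


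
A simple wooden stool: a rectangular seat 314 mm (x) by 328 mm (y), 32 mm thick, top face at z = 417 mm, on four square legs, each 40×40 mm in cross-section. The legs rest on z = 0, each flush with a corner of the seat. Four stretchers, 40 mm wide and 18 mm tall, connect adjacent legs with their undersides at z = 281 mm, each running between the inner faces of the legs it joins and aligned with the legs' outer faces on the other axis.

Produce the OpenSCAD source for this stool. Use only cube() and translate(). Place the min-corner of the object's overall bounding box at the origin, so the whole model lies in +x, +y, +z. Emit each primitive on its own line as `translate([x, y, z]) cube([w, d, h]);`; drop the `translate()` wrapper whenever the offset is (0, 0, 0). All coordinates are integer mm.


translate([0, 0, 385]) cube([314, 328, 32]);
cube([40, 40, 385]);
translate([274, 0, 0]) cube([40, 40, 385]);
translate([0, 288, 0]) cube([40, 40, 385]);
translate([274, 288, 0]) cube([40, 40, 385]);
translate([40, 0, 281]) cube([234, 40, 18]);
translate([40, 288, 281]) cube([234, 40, 18]);
translate([0, 40, 281]) cube([40, 248, 18]);
translate([274, 40, 281]) cube([40, 248, 18]);


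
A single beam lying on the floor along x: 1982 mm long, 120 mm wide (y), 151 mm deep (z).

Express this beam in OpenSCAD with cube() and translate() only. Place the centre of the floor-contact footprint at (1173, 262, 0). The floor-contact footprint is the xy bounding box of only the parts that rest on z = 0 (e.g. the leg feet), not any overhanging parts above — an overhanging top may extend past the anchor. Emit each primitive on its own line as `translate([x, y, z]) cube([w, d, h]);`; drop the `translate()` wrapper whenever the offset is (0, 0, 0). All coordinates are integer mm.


translate([182, 202, 0]) cube([1982, 120, 151]);


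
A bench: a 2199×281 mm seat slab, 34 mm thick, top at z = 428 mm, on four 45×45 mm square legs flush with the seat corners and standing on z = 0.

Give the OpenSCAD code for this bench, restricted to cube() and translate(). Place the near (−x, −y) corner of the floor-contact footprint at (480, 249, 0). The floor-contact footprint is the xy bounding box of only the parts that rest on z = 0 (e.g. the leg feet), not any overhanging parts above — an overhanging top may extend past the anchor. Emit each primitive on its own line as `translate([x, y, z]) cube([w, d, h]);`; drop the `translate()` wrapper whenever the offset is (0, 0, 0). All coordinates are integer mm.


translate([480, 249, 394]) cube([2199, 281, 34]);
translate([480, 249, 0]) cube([45, 45, 394]);
translate([480, 485, 0]) cube([45, 45, 394]);
translate([2634, 249, 0]) cube([45, 45, 394]);
translate([2634, 485, 0]) cube([45, 45, 394]);


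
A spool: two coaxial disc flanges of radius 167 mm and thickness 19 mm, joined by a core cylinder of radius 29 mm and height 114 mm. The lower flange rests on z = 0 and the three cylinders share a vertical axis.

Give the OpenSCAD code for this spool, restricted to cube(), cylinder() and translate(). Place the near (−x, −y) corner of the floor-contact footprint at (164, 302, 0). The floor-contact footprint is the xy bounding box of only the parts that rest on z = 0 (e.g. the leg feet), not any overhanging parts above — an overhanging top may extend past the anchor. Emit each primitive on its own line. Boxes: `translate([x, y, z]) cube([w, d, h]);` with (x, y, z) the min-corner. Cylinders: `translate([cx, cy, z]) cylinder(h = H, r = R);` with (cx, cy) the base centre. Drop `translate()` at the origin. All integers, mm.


translate([331, 469, 0]) cylinder(h = 19, r = 167);
translate([331, 469, 19]) cylinder(h = 114, r = 29);
translate([331, 469, 133]) cylinder(h = 19, r = 167);


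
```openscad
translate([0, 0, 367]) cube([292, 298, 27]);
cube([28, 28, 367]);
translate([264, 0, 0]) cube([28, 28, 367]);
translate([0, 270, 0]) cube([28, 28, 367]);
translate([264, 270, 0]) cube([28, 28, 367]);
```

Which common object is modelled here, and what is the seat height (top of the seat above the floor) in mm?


A stool. The seat height is 394 mm.

A 292×298×27 slab at z = 367 on four corner posts — a stool. The seat top is 367 + 27 = 394 mm.


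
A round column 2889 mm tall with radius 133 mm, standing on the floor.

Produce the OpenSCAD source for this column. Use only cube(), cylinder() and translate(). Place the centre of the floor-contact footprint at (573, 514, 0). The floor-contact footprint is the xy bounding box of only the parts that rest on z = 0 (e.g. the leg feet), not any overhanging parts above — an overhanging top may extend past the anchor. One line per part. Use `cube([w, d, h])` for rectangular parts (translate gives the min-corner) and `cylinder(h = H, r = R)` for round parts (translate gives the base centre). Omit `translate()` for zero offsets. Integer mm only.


translate([573, 514, 0]) cylinder(h = 2889, r = 133);


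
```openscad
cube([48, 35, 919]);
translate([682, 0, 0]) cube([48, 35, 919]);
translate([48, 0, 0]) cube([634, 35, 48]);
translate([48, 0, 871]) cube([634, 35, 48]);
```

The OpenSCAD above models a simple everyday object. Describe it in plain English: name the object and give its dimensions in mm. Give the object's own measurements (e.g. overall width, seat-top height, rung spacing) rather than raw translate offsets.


A rectangular picture frame lying in the x–z plane (depth along y). The opening is 634 mm wide (x) by 823 mm tall (z), surrounded by a border 48 mm wide on all four sides. The frame is 35 mm deep and is made of two full-height vertical stiles with two horizontal rails fitted between them.


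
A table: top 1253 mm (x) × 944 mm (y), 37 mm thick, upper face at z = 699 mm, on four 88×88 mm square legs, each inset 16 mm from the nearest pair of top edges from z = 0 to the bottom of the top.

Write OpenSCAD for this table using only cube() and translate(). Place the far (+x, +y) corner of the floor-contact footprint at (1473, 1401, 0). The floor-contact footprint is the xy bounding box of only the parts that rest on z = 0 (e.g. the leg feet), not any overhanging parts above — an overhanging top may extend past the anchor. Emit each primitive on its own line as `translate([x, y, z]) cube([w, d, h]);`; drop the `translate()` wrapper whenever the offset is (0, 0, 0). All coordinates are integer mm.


// leg_h = 699 - 37 = 662
translate([236, 473, 662]) cube([1253, 944, 37]);
translate([252, 489, 0]) cube([88, 88, 662]);
translate([1385, 489, 0]) cube([88, 88, 662]);
translate([252, 1313, 0]) cube([88, 88, 662]);
translate([1385, 1313, 0]) cube([88, 88, 662]);


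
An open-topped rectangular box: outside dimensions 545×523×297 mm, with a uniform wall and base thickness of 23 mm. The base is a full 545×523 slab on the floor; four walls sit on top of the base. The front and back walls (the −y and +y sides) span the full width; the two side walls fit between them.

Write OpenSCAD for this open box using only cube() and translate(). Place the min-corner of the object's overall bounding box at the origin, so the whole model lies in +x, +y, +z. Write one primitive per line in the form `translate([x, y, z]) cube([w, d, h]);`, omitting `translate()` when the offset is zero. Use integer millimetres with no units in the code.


cube([545, 523, 23]);
translate([0, 0, 23]) cube([545, 23, 274]);
translate([0, 500, 23]) cube([545, 23, 274]);
translate([0, 23, 23]) cube([23, 477, 274]);
translate([522, 23, 23]) cube([23, 477, 274]);


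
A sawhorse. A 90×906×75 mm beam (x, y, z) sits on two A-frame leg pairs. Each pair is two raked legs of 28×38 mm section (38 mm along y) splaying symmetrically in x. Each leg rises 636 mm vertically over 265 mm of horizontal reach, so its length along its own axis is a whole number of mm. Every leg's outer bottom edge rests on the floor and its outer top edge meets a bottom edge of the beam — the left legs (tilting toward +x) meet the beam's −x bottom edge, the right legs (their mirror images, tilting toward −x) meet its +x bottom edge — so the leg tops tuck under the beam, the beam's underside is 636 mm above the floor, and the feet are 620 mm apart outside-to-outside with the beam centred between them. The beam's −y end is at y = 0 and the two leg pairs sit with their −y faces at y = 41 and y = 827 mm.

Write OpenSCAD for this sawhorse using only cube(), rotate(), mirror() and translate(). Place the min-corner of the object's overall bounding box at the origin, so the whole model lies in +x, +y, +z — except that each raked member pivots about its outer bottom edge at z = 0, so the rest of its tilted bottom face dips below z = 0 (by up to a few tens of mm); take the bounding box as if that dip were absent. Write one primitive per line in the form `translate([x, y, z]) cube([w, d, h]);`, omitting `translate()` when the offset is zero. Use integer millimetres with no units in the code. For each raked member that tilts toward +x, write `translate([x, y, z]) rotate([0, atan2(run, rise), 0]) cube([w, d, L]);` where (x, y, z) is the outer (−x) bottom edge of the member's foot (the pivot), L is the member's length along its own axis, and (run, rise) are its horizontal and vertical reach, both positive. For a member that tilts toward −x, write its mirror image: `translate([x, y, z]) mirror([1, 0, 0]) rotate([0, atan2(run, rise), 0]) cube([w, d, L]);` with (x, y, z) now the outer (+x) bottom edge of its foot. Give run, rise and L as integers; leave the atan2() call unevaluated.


translate([265, 0, 636]) cube([90, 906, 75]);
translate([0, 41, 0]) rotate([0, atan2(265, 636), 0]) cube([28, 38, 689]);
translate([620, 41, 0]) mirror([1, 0, 0]) rotate([0, atan2(265, 636), 0]) cube([28, 38, 689]);
translate([0, 827, 0]) rotate([0, atan2(265, 636), 0]) cube([28, 38, 689]);
translate([620, 827, 0]) mirror([1, 0, 0]) rotate([0, atan2(265, 636), 0]) cube([28, 38, 689]);


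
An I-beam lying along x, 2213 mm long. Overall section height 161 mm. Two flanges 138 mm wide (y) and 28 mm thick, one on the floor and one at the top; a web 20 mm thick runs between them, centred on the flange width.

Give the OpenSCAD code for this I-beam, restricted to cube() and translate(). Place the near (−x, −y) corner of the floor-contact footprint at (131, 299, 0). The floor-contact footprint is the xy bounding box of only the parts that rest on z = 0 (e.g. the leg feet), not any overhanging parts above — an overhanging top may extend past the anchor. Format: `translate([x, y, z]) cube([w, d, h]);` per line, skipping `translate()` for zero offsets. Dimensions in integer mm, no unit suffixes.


translate([131, 299, 0]) cube([2213, 138, 28]);
translate([131, 358, 28]) cube([2213, 20, 105]);
translate([131, 299, 133]) cube([2213, 138, 28]);


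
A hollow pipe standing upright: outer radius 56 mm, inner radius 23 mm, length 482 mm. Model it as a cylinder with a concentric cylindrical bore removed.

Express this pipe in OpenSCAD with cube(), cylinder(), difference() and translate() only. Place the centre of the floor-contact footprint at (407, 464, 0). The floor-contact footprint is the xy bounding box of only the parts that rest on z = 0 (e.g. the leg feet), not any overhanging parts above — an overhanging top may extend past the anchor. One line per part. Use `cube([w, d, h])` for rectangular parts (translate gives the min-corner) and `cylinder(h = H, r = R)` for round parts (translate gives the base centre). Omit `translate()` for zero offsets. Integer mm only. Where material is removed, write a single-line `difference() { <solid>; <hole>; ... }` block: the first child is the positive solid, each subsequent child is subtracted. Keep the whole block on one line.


difference() { translate([407, 464, 0]) cylinder(h = 482, r = 56); translate([407, 464, 0]) cylinder(h = 482, r = 23); }


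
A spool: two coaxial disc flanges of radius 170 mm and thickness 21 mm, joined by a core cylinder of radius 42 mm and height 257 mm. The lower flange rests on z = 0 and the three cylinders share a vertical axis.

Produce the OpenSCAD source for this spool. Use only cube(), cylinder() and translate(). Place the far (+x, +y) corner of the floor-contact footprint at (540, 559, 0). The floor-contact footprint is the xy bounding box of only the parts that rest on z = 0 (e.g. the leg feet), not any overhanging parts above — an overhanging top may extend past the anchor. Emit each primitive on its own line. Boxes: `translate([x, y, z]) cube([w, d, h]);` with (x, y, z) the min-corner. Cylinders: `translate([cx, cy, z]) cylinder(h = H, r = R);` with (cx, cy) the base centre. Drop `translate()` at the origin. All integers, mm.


translate([370, 389, 0]) cylinder(h = 21, r = 170);
translate([370, 389, 21]) cylinder(h = 257, r = 42);
translate([370, 389, 278]) cylinder(h = 21, r = 170);


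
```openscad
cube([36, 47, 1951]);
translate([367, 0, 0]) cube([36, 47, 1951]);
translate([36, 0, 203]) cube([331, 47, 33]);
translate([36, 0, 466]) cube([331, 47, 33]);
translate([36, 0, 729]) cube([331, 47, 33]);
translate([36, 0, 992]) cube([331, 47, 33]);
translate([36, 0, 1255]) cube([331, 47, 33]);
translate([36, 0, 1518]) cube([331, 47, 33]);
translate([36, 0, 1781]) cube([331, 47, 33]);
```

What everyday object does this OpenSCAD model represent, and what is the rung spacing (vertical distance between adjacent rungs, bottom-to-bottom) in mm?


A ladder. The rung spacing is 263 mm.

Two tall 36×47 posts with 7 short bars between them — a ladder. Adjacent rungs sit at z = 203 and z = 466, so the spacing is 466 − 203 = 263 mm.


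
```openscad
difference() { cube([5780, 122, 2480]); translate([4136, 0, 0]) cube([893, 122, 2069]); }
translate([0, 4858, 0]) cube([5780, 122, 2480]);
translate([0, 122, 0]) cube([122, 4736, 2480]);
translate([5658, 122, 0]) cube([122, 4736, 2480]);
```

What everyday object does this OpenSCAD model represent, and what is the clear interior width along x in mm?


A single room. The interior width is 5536 mm.

Four walls enclosing a rectangle with a door in the front wall — a room. Outside width 5780 minus two 122 mm walls gives 5536 mm.


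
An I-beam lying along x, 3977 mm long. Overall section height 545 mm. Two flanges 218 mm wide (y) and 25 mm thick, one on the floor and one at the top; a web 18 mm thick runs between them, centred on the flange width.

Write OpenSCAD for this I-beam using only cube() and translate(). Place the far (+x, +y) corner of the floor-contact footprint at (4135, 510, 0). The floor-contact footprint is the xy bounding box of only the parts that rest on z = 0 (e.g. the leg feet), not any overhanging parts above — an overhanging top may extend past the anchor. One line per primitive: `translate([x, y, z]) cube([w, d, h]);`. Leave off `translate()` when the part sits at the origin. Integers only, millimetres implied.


translate([158, 292, 0]) cube([3977, 218, 25]);
translate([158, 392, 25]) cube([3977, 18, 495]);
translate([158, 292, 520]) cube([3977, 218, 25]);


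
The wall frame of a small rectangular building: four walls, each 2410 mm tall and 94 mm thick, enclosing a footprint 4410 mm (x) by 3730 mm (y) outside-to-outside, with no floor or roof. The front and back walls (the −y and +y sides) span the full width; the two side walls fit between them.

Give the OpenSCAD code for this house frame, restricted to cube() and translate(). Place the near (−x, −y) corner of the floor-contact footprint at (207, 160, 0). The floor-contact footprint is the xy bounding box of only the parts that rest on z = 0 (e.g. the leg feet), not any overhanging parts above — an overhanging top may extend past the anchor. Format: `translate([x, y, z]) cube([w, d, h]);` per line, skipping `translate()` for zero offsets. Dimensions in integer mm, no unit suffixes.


translate([207, 160, 0]) cube([4410, 94, 2410]);
translate([207, 3796, 0]) cube([4410, 94, 2410]);
translate([207, 254, 0]) cube([94, 3542, 2410]);
translate([4523, 254, 0]) cube([94, 3542, 2410]);


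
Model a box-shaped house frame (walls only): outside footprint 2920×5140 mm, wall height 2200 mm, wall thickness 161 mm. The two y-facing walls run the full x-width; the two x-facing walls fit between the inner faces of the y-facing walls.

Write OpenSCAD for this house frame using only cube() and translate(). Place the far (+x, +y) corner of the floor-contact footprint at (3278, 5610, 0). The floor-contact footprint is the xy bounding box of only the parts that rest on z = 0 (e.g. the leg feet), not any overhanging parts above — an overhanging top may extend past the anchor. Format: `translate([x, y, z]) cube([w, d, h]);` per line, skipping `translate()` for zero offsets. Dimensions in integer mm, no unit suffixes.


translate([358, 470, 0]) cube([2920, 161, 2200]);
translate([358, 5449, 0]) cube([2920, 161, 2200]);
translate([358, 631, 0]) cube([161, 4818, 2200]);
translate([3117, 631, 0]) cube([161, 4818, 2200]);


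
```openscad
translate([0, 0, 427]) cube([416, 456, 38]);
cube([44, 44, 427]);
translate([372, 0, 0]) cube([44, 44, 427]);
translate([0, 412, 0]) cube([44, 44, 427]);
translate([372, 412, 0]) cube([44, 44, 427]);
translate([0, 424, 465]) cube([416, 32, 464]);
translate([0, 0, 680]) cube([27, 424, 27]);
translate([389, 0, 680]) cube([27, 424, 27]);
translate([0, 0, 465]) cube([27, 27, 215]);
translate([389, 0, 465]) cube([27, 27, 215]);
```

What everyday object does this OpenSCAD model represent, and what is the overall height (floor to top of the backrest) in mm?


A chair. The overall height is 929 mm.

A slab on four corner posts with a tall panel at the back — a chair. The seat slab sits at z = 427 with thickness 38, and the 464 mm backrest starts at the seat top, so the overall height is 427 + 38 + 464 = 929 mm.


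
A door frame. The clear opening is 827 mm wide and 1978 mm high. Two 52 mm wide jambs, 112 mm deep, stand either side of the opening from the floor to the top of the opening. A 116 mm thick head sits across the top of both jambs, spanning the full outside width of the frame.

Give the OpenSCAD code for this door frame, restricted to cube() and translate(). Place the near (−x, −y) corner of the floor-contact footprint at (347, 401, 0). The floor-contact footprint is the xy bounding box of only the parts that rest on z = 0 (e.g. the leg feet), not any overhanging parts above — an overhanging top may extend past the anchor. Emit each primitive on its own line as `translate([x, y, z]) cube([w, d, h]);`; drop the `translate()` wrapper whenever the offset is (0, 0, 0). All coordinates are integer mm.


translate([347, 401, 0]) cube([52, 112, 1978]);
translate([1226, 401, 0]) cube([52, 112, 1978]);
translate([347, 401, 1978]) cube([931, 112, 116]);


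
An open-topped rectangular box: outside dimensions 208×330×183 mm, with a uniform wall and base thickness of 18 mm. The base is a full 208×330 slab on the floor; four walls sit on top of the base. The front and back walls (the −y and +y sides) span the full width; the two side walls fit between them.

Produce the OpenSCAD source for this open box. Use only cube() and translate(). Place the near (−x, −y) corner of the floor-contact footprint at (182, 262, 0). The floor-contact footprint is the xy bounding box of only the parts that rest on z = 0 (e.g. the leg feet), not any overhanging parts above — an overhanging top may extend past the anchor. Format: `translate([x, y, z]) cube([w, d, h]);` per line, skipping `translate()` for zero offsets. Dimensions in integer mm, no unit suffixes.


translate([182, 262, 0]) cube([208, 330, 18]);
translate([182, 262, 18]) cube([208, 18, 165]);
translate([182, 574, 18]) cube([208, 18, 165]);
translate([182, 280, 18]) cube([18, 294, 165]);
translate([372, 280, 18]) cube([18, 294, 165]);


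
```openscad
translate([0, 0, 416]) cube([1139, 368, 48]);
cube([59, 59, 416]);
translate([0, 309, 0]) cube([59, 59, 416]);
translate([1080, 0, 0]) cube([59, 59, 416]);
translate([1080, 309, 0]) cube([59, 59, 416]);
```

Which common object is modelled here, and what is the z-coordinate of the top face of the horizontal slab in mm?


A bench. The seat-top height is 464 mm.

A long slab on four corner posts — a bench. The slab sits at z = 416 with thickness 48, so the top is 416 + 48 = 464 mm.
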